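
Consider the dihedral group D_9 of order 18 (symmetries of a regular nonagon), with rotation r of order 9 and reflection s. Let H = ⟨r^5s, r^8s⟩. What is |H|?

6

|⟨r^5s⟩| = 2 and |⟨r^8s⟩| = 2, so |H| is a multiple of lcm(2, 2) = 2 and divides |G| = 18.
Closing under the operation: H = {e, r^3, r^6, r^2s, r^5s, r^8s}, so |H| = 6.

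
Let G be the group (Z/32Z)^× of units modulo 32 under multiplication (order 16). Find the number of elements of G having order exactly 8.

The elements of order 8 are: 3, 5, 11, 13, 19, 21, 27, 29.
That's 8.

8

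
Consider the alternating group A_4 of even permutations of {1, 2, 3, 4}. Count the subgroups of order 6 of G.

|G| = 12 and 6 | 12, so subgroups of order 6 are possible by Lagrange.
Checking all subgroups of G, none has order 6.
So G has 0 subgroups of order 6.

0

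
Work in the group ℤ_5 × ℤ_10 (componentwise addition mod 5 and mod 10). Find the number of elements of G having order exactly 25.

An element (a,b) has order lcm(ord(a), ord(b)); count pairs with lcm equal to 25.
Enumerating gives 0 such elements.

0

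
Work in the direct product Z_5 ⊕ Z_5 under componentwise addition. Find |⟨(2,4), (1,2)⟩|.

5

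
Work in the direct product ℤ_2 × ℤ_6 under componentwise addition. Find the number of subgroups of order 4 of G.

1

|G| = 12 and 4 | 12, so subgroups of order 4 are possible by Lagrange.
The subgroups of order 4 are: {(0,0), (0,3), (1,0), (1,3)}.
So G has 1 subgroup of order 4.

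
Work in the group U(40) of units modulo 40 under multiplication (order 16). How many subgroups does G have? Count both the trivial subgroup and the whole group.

27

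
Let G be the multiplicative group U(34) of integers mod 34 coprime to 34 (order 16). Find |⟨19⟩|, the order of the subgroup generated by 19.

Compute successive powers of 19 mod 34: 19, 21, 25, 33, 15, 13, 9, 1; 19^8 ≡ 1 (mod 34).
So |⟨19⟩| = 8.

8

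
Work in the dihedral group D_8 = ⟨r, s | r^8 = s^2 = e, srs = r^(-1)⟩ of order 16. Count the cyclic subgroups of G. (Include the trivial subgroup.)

12

Each element a generates a cyclic subgroup ⟨a⟩; distinct elements may generate the same one (a cyclic group of order d has φ(d) generators).
Cyclic subgroups by order — order 1: 1; order 2: 9; order 4: 1; order 8: 1.
Total: 12.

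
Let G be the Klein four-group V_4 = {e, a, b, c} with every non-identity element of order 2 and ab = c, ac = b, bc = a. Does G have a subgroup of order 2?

2 | 4. A subgroup of order 2 is {e, a}.

Yes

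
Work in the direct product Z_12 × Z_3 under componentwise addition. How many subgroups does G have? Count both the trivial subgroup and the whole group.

|G| = 36, so by Lagrange every subgroup order divides 36. Divisors: 1, 2, 3, 4, 6, 9, 12, 18, 36.
Subgroups by order — order 1: 1; order 2: 1; order 3: 4; order 4: 1; order 6: 4; order 9: 1; order 12: 4; order 18: 1; order 36: 1.
Total: 1 + 1 + 4 + 1 + 4 + 1 + 4 + 1 + 1 = 18.

18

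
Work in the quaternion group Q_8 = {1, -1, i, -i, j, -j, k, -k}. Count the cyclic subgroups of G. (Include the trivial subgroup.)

A cyclic subgroup of order d is generated by each of its φ(d) elements of order d, so the cyclic subgroups of order d number (#elements of order d)/φ(d).
Cyclic subgroups by order — order 1: 1; order 2: 1; order 4: 3.
Total: 5.

5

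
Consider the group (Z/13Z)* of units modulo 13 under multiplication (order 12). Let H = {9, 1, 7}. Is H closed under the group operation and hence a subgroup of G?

No

9 ∈ H but its inverse 3 ∉ H, so H is not a subgroup.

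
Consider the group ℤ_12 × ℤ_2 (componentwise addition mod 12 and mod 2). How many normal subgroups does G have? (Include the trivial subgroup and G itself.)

G is abelian, so every subgroup is normal.
G has 16 subgroups in total, hence 16 normal subgroups.

16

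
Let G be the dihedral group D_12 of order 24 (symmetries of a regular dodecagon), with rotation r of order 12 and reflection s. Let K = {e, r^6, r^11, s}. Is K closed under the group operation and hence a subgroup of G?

No

r^11 ∈ K but its inverse r ∉ K, so K is not a subgroup.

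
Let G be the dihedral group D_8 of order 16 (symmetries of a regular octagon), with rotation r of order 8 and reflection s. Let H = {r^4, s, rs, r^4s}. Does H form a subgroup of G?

The identity e ∉ H, so H is not a subgroup.

No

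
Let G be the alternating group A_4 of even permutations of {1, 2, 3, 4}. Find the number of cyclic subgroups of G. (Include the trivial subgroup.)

8

Group the elements of G by the cyclic subgroup they generate; each cyclic subgroup of order d accounts for φ(d) elements.
Cyclic subgroups by order — order 1: 1; order 2: 3; order 3: 4.
Total: 8.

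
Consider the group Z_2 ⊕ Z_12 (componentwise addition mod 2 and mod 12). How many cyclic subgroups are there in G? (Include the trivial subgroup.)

A cyclic subgroup of order d is generated by each of its φ(d) elements of order d, so the cyclic subgroups of order d number (#elements of order d)/φ(d).
Cyclic subgroups by order — order 1: 1; order 2: 3; order 3: 1; order 4: 2; order 6: 3; order 12: 2.
Total: 12.

12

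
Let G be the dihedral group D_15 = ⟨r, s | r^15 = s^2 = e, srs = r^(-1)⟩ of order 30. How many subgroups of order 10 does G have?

|G| = 30 and 10 | 30, so subgroups of order 10 are possible by Lagrange.
The subgroups of order 10 are: {e, r^3, r^6, r^9, r^12, rs, r^4s, r^7s, r^10s, r^13s}; {e, r^3, r^6, r^9, r^12, r^2s, r^5s, r^8s, r^11s, r^14s}; {e, r^3, r^6, r^9, r^12, s, r^3s, r^6s, r^9s, r^12s}.
So G has 3 subgroups of order 10.

3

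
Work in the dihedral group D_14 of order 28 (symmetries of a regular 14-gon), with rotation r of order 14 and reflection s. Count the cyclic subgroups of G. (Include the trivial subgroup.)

18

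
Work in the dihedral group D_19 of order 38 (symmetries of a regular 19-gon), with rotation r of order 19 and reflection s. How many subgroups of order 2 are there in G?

19

|G| = 38 and 2 | 38, so subgroups of order 2 are possible by Lagrange.
The subgroups of order 2 are: {e, r^10s}; {e, r^11s}; {e, r^12s}; {e, r^13s}; … (19 in all).
So G has 19 subgroups of order 2.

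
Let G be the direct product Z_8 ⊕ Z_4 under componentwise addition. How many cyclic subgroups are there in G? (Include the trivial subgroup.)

14

Group the elements of G by the cyclic subgroup they generate; each cyclic subgroup of order d accounts for φ(d) elements.
Cyclic subgroups by order — order 1: 1; order 2: 3; order 4: 6; order 8: 4.
Total: 14.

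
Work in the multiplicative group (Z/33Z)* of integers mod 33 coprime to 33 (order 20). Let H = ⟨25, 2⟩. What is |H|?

10

|⟨25⟩| = 5 and |⟨2⟩| = 10, so |H| is a multiple of lcm(5, 10) = 10 and divides |G| = 20.
Closing under the operation: H = {1, 2, 4, 8, 16, 17, 25, 29, 31, 32}, so |H| = 10.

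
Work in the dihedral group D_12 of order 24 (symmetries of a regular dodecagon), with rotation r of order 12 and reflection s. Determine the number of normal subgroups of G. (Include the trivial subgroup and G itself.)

9

G has 34 subgroups. Checking conjugation-invariance by order — order 1: 1/1 normal; order 2: 1/13 normal; order 3: 1/1 normal; order 4: 1/7 normal; order 6: 1/5 normal; order 8: 0/3 normal; order 12: 3/3 normal; order 24: 1/1 normal.
Total normal subgroups: 9.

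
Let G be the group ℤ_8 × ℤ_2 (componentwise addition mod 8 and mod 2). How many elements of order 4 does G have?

4

An element (a,b) has order lcm(ord(a), ord(b)); count pairs with lcm equal to 4.
Enumerating gives 4 such elements.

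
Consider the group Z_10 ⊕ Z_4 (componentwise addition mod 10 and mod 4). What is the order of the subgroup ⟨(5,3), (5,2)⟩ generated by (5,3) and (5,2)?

|⟨(5,3)⟩| = 4 and |⟨(5,2)⟩| = 2, so |H| is a multiple of lcm(4, 2) = 4 and divides |G| = 40.
Closing under the operation: H = {(0,0), (0,1), (0,2), (0,3), (5,0), (5,1), (5,2), (5,3)}, so |H| = 8.

8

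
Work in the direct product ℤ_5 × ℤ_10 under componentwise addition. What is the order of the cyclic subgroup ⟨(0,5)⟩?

2

The order of (0,5) in Z_5 × Z_10 is lcm(ord(0) in Z_5, ord(5) in Z_10).
ord(0) = 1 and ord(5) = 2, so |⟨(0,5)⟩| = lcm(1, 2) = 2.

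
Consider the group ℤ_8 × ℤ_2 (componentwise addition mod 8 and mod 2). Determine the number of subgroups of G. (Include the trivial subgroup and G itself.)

11

|G| = 16, so by Lagrange every subgroup order divides 16. Divisors: 1, 2, 4, 8, 16.
Subgroups by order — order 1: 1; order 2: 3; order 4: 3; order 8: 3; order 16: 1.
Total: 1 + 3 + 3 + 3 + 1 = 11.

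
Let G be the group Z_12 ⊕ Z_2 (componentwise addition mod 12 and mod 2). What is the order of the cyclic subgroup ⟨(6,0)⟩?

2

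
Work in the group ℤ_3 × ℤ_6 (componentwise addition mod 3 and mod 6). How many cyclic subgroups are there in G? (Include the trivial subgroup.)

Group the elements of G by the cyclic subgroup they generate; each cyclic subgroup of order d accounts for φ(d) elements.
Cyclic subgroups by order — order 1: 1; order 2: 1; order 3: 4; order 6: 4.
Total: 10.

10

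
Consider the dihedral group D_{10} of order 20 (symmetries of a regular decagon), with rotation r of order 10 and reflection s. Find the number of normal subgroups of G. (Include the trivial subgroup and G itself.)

G has 22 subgroups. Checking conjugation-invariance by order — order 1: 1/1 normal; order 2: 1/11 normal; order 4: 0/5 normal; order 5: 1/1 normal; order 10: 3/3 normal; order 20: 1/1 normal.
Total normal subgroups: 7.

7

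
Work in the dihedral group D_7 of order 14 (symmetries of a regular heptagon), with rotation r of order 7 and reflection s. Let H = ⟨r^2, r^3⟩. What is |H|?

7

|⟨r^2⟩| = 7 and |⟨r^3⟩| = 7, so |H| is a multiple of lcm(7, 7) = 7 and divides |G| = 14.
Closing under the operation: H = {e, r, r^2, r^3, r^4, r^5, r^6}, so |H| = 7.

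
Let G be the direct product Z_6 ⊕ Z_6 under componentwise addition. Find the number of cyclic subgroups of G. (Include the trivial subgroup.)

Each element a generates a cyclic subgroup ⟨a⟩; distinct elements may generate the same one (a cyclic group of order d has φ(d) generators).
Cyclic subgroups by order — order 1: 1; order 2: 3; order 3: 4; order 6: 12.
Total: 20.

20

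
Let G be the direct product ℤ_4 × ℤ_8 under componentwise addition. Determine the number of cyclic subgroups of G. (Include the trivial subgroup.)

Each element a generates a cyclic subgroup ⟨a⟩; distinct elements may generate the same one (a cyclic group of order d has φ(d) generators).
Cyclic subgroups by order — order 1: 1; order 2: 3; order 4: 6; order 8: 4.
Total: 14.

14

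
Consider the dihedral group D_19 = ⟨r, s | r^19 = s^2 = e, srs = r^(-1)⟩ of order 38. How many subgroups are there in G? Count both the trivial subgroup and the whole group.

22

|G| = 38, so by Lagrange every subgroup order divides 38. Divisors: 1, 2, 19, 38.
Subgroups by order — order 1: 1; order 2: 19; order 19: 1; order 38: 1.
Total: 1 + 19 + 1 + 1 = 22.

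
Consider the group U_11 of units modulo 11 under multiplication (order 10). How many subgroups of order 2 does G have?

|G| = 10 and 2 | 10, so subgroups of order 2 are possible by Lagrange.
The subgroups of order 2 are: {1, 10}.
So G has 1 subgroup of order 2.

1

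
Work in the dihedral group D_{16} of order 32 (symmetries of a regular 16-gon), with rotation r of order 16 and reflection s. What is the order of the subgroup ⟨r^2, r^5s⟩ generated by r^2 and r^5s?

16

|⟨r^2⟩| = 8 and |⟨r^5s⟩| = 2, so |H| is a multiple of lcm(8, 2) = 8 and divides |G| = 32.
Closing under the operation: H = {e, r^2, r^4, r^6, r^8, r^10, r^12, r^14, rs, r^3s, r^5s, r^7s, r^9s, r^11s, r^13s, r^15s}, so |H| = 16.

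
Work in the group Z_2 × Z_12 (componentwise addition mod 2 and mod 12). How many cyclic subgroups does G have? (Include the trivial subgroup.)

12

A cyclic subgroup of order d is generated by each of its φ(d) elements of order d, so the cyclic subgroups of order d number (#elements of order d)/φ(d).
Cyclic subgroups by order — order 1: 1; order 2: 3; order 3: 1; order 4: 2; order 6: 3; order 12: 2.
Total: 12.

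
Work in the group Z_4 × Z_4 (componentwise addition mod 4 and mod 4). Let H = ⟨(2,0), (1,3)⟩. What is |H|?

|⟨(2,0)⟩| = 2 and |⟨(1,3)⟩| = 4, so |H| is a multiple of lcm(2, 4) = 4 and divides |G| = 16.
Closing under the operation: H = {(0,0), (0,2), (1,1), (1,3), (2,0), (2,2), (3,1), (3,3)}, so |H| = 8.

8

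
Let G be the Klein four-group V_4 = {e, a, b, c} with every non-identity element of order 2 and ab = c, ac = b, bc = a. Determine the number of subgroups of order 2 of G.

|G| = 4 and 2 | 4, so subgroups of order 2 are possible by Lagrange.
The subgroups of order 2 are: {e, a}; {e, b}; {e, c}.
So G has 3 subgroups of order 2.

3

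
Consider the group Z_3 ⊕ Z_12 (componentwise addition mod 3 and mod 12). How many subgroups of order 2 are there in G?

1

|G| = 36 and 2 | 36, so subgroups of order 2 are possible by Lagrange.
The subgroups of order 2 are: {(0,0), (0,6)}.
So G has 1 subgroup of order 2.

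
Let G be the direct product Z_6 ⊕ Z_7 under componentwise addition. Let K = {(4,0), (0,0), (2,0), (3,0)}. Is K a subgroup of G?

No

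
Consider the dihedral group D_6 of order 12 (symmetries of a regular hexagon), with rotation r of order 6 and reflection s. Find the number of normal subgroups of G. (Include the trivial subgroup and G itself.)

7

G has 16 subgroups. Checking conjugation-invariance by order — order 1: 1/1 normal; order 2: 1/7 normal; order 3: 1/1 normal; order 4: 0/3 normal; order 6: 3/3 normal; order 12: 1/1 normal.
Total normal subgroups: 7.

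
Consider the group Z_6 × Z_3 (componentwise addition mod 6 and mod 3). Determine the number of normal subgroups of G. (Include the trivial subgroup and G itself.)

12

G is abelian, so every subgroup is normal.
G has 12 subgroups in total, hence 12 normal subgroups.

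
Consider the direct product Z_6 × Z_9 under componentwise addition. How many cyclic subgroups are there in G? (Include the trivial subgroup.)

16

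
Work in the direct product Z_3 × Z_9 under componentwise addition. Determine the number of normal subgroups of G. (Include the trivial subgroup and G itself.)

G is abelian, so every subgroup is normal.
G has 10 subgroups in total, hence 10 normal subgroups.

10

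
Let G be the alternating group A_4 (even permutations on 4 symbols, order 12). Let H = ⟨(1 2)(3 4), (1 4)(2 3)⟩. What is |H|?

|⟨(1 2)(3 4)⟩| = 2 and |⟨(1 4)(2 3)⟩| = 2, so |H| is a multiple of lcm(2, 2) = 2 and divides |G| = 12.
Closing under the operation: H = {e, (1 2)(3 4), (1 3)(2 4), (1 4)(2 3)}, so |H| = 4.

4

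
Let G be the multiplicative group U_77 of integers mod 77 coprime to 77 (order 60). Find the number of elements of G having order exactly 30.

24

Enumerating element orders in G gives 24 elements of order 30.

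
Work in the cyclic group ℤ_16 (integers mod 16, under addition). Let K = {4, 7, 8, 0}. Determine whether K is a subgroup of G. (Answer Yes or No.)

No

4 ∈ K but its inverse 12 ∉ K, so K is not a subgroup.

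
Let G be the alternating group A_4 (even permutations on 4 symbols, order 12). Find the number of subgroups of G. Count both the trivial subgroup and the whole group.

10

|G| = 12, so by Lagrange every subgroup order divides 12. Divisors: 1, 2, 3, 4, 6, 12.
Subgroups by order — order 1: 1; order 2: 3; order 3: 4; order 4: 1; order 6: 0; order 12: 1.
Total: 1 + 3 + 4 + 1 + 0 + 1 = 10.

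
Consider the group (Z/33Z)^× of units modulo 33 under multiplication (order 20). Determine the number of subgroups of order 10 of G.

3

|G| = 20 and 10 | 20, so subgroups of order 10 are possible by Lagrange.
The subgroups of order 10 are: {1, 4, 7, 10, 13, 16, 19, 25, 28, 31}; {1, 4, 5, 14, 16, 20, 23, 25, 26, 31}; {1, 2, 4, 8, 16, 17, 25, 29, 31, 32}.
So G has 3 subgroups of order 10.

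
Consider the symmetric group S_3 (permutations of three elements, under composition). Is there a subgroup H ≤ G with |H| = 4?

No

4 does not divide |G| = 6, so by Lagrange no subgroup of order 4 exists.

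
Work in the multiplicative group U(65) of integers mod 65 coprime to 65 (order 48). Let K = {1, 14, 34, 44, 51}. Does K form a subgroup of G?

No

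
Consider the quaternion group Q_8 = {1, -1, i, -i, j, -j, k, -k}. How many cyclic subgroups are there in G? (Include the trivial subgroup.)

A cyclic subgroup of order d is generated by each of its φ(d) elements of order d, so the cyclic subgroups of order d number (#elements of order d)/φ(d).
Cyclic subgroups by order — order 1: 1; order 2: 1; order 4: 3.
Total: 5.

5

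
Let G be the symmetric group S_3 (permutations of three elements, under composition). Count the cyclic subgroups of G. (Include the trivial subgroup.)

Group the elements of G by the cyclic subgroup they generate; each cyclic subgroup of order d accounts for φ(d) elements.
Cyclic subgroups by order — order 1: 1; order 2: 3; order 3: 1.
Total: 5.

5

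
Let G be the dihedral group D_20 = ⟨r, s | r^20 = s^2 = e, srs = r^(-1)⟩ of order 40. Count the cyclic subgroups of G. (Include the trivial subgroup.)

A cyclic subgroup of order d is generated by each of its φ(d) elements of order d, so the cyclic subgroups of order d number (#elements of order d)/φ(d).
Cyclic subgroups by order — order 1: 1; order 2: 21; order 4: 1; order 5: 1; order 10: 1; order 20: 1.
Total: 26.

26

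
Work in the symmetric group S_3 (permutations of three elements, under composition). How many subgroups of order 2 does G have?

3

|G| = 6 and 2 | 6, so subgroups of order 2 are possible by Lagrange.
The subgroups of order 2 are: {e, (1 2)}; {e, (1 3)}; {e, (2 3)}.
So G has 3 subgroups of order 2.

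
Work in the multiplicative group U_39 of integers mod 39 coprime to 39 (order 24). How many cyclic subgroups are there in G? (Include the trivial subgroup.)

Group the elements of G by the cyclic subgroup they generate; each cyclic subgroup of order d accounts for φ(d) elements.
Cyclic subgroups by order — order 1: 1; order 2: 3; order 3: 1; order 4: 2; order 6: 3; order 12: 2.
Total: 12.

12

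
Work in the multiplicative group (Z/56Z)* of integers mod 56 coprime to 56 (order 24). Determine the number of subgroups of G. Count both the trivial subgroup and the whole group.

32

|G| = 24, so by Lagrange every subgroup order divides 24. Divisors: 1, 2, 3, 4, 6, 8, 12, 24.
Subgroups by order — order 1: 1; order 2: 7; order 3: 1; order 4: 7; order 6: 7; order 8: 1; order 12: 7; order 24: 1.
Total: 1 + 7 + 1 + 7 + 7 + 1 + 7 + 1 = 32.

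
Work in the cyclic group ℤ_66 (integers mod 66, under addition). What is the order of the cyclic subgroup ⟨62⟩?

33

In ℤ_66, the order of an element a is n/gcd(a, n).
gcd(62, 66) = 2, so |⟨62⟩| = 66/2 = 33.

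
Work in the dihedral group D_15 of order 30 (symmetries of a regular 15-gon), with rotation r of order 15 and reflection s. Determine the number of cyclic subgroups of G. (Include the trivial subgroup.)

19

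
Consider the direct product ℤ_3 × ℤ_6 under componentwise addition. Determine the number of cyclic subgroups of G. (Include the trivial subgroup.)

Group the elements of G by the cyclic subgroup they generate; each cyclic subgroup of order d accounts for φ(d) elements.
Cyclic subgroups by order — order 1: 1; order 2: 1; order 3: 4; order 6: 4.
Total: 10.

10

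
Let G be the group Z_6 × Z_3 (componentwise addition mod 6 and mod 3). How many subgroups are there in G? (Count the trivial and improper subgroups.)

|G| = 18, so by Lagrange every subgroup order divides 18. Divisors: 1, 2, 3, 6, 9, 18.
Subgroups by order — order 1: 1; order 2: 1; order 3: 4; order 6: 4; order 9: 1; order 18: 1.
Total: 1 + 1 + 4 + 4 + 1 + 1 = 12.

12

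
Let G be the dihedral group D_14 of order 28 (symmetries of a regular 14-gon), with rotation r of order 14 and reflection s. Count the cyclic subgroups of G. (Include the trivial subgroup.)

Group the elements of G by the cyclic subgroup they generate; each cyclic subgroup of order d accounts for φ(d) elements.
Cyclic subgroups by order — order 1: 1; order 2: 15; order 7: 1; order 14: 1.
Total: 18.

18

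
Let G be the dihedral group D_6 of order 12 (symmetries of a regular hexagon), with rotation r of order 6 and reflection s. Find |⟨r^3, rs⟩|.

|⟨r^3⟩| = 2 and |⟨rs⟩| = 2, so |H| is a multiple of lcm(2, 2) = 2 and divides |G| = 12.
Closing under the operation: H = {e, r^3, rs, r^4s}, so |H| = 4.

4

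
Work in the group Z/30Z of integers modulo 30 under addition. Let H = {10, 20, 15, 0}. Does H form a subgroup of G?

No

|H| = 4 does not divide |G| = 30, so by Lagrange H is not a subgroup.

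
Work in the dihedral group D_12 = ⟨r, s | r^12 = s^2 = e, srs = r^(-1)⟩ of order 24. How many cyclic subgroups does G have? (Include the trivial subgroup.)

18

Group the elements of G by the cyclic subgroup they generate; each cyclic subgroup of order d accounts for φ(d) elements.
Cyclic subgroups by order — order 1: 1; order 2: 13; order 3: 1; order 4: 1; order 6: 1; order 12: 1.
Total: 18.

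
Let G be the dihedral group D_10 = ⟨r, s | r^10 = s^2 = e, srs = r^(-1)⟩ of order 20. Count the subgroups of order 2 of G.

|G| = 20 and 2 | 20, so subgroups of order 2 are possible by Lagrange.
The subgroups of order 2 are: {e, r^2s}; {e, r^3s}; {e, r^4s}; {e, r^5}; … (11 in all).
So G has 11 subgroups of order 2.

11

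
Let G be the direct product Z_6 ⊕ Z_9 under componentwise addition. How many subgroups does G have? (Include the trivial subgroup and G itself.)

20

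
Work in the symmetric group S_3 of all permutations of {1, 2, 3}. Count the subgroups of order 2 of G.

3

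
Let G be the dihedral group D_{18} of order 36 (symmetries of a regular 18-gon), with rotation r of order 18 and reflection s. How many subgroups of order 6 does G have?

7

|G| = 36 and 6 | 36, so subgroups of order 6 are possible by Lagrange.
The subgroups of order 6 are: {e, r^6, r^12, r^4s, r^10s, r^16s}; {e, r^6, r^12, r^5s, r^11s, r^17s}; {e, r^6, r^12, s, r^6s, r^12s}; {e, r^6, r^12, rs, r^7s, r^13s}; … (7 in all).
So G has 7 subgroups of order 6.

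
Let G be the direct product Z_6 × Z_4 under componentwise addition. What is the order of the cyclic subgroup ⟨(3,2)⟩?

2

The order of (3,2) in Z_6 × Z_4 is lcm(ord(3) in Z_6, ord(2) in Z_4).
ord(3) = 2 and ord(2) = 2, so |⟨(3,2)⟩| = lcm(2, 2) = 2.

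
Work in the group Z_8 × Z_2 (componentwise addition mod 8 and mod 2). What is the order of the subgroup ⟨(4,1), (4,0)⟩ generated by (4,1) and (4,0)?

4

|⟨(4,1)⟩| = 2 and |⟨(4,0)⟩| = 2, so |H| is a multiple of lcm(2, 2) = 2 and divides |G| = 16.
Closing under the operation: H = {(0,0), (0,1), (4,0), (4,1)}, so |H| = 4.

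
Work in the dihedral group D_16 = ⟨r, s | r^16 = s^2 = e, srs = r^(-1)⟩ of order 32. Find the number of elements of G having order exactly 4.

2

The elements of order 4 are: r^4, r^12.
That's 2.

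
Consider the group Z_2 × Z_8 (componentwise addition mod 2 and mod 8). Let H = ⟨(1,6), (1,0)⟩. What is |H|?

8

|⟨(1,6)⟩| = 4 and |⟨(1,0)⟩| = 2, so |H| is a multiple of lcm(4, 2) = 4 and divides |G| = 16.
Closing under the operation: H = {(0,0), (0,2), (0,4), (0,6), (1,0), (1,2), (1,4), (1,6)}, so |H| = 8.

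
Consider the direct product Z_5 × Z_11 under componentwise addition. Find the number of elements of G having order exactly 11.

10

An element (a,b) has order lcm(ord(a), ord(b)); count pairs with lcm equal to 11.
Enumerating gives 10 such elements.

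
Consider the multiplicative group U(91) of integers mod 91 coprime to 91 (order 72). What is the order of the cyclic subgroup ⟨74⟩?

3

Compute successive powers of 74 mod 91: 74, 16, 1; 74^3 ≡ 1 (mod 91).
So |⟨74⟩| = 3.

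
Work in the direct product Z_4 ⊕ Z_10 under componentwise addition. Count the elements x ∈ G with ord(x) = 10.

12

An element (a,b) has order lcm(ord(a), ord(b)); count pairs with lcm equal to 10.
Enumerating gives 12 such elements.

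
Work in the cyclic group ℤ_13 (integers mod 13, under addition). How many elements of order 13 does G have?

12

In a cyclic group of order 13, the number of elements of order d (for d | 13) is φ(d).
φ(13) = 12.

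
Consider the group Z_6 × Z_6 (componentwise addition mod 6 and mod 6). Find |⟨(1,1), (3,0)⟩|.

12

|⟨(1,1)⟩| = 6 and |⟨(3,0)⟩| = 2, so |H| is a multiple of lcm(6, 2) = 6 and divides |G| = 36.
Closing under the operation: H = {(0,0), (0,3), (1,1), (1,4), (2,2), (2,5), (3,0), (3,3), (4,1), (4,4), (5,2), (5,5)}, so |H| = 12.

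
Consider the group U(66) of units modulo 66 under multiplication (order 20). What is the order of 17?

Compute successive powers of 17 mod 66: 17, 25, 29, 31, 65, 49, 41, 37, …; 17^10 ≡ 1 (mod 66).
So |⟨17⟩| = 10.

10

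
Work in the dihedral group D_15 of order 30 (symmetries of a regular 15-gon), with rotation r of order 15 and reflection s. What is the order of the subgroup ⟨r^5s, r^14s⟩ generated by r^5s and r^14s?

10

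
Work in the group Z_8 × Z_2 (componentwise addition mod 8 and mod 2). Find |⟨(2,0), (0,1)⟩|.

8

|⟨(2,0)⟩| = 4 and |⟨(0,1)⟩| = 2, so |H| is a multiple of lcm(4, 2) = 4 and divides |G| = 16.
Closing under the operation: H = {(0,0), (0,1), (2,0), (2,1), (4,0), (4,1), (6,0), (6,1)}, so |H| = 8.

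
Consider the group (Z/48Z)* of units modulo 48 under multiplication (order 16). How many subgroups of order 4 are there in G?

|G| = 16 and 4 | 16, so subgroups of order 4 are possible by Lagrange.
The subgroups of order 4 are: {1, 11, 25, 35}; {1, 13, 25, 37}; {1, 7, 17, 23}; {1, 17, 25, 41}; … (11 in all).
So G has 11 subgroups of order 4.

11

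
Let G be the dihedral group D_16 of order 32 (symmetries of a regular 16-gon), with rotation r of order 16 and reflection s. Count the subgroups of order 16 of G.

|G| = 32 and 16 | 32, so subgroups of order 16 are possible by Lagrange.
The subgroups of order 16 are: {e, r, r^2, r^3, r^4, r^5, r^6, r^7, r^8, r^9, r^10, r^11, r^12, r^13, r^14, r^15}; {e, r^2, r^4, r^6, r^8, r^10, r^12, r^14, s, r^2s, r^4s, r^6s, r^8s, r^10s, r^12s, r^14s}; {e, r^2, r^4, r^6, r^8, r^10, r^12, r^14, rs, r^3s, r^5s, r^7s, r^9s, r^11s, r^13s, r^15s}.
So G has 3 subgroups of order 16.

3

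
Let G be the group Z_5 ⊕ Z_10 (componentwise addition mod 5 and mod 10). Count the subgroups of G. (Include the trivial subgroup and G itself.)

16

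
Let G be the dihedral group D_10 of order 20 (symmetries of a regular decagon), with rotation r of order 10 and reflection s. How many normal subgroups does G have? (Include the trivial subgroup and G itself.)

7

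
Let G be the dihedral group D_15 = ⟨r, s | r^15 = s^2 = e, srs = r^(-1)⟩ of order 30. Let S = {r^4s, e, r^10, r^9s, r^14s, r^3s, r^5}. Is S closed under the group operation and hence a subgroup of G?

|S| = 7 does not divide |G| = 30, so by Lagrange S is not a subgroup.

No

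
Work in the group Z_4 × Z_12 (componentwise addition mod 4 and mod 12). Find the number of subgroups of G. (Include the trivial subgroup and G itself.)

30

|G| = 48, so by Lagrange every subgroup order divides 48. Divisors: 1, 2, 3, 4, 6, 8, 12, 16, 24, 48.
Subgroups by order — order 1: 1; order 2: 3; order 3: 1; order 4: 7; order 6: 3; order 8: 3; order 12: 7; order 16: 1; order 24: 3; order 48: 1.
Total: 1 + 3 + 1 + 7 + 3 + 3 + 7 + 1 + 3 + 1 = 30.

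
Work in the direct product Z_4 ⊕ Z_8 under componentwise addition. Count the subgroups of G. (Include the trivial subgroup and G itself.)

|G| = 32, so by Lagrange every subgroup order divides 32. Divisors: 1, 2, 4, 8, 16, 32.
Subgroups by order — order 1: 1; order 2: 3; order 4: 7; order 8: 7; order 16: 3; order 32: 1.
Total: 1 + 3 + 7 + 7 + 3 + 1 = 22.

22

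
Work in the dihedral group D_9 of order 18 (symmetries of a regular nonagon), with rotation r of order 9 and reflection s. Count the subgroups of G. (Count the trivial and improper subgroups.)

16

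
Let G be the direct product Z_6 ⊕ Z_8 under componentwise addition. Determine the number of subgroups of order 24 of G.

|G| = 48 and 24 | 48, so subgroups of order 24 are possible by Lagrange.
The subgroups of order 24 are: {(0,0), (0,1), (0,2), (0,3), (0,4), (0,5), (0,6), (0,7), (2,0), (2,1), (2,2), (2,3), (2,4), (2,5), (2,6), (2,7), (4,0), (4,1), (4,2), (4,3), (4,4), (4,5), (4,6), (4,7)}; {(0,0), (0,2), (0,4), (0,6), (1,0), (1,2), (1,4), (1,6), (2,0), (2,2), (2,4), (2,6), (3,0), (3,2), (3,4), (3,6), (4,0), (4,2), (4,4), (4,6), (5,0), (5,2), (5,4), (5,6)}; {(0,0), (0,2), (0,4), (0,6), (1,1), (1,3), (1,5), (1,7), (2,0), (2,2), (2,4), (2,6), (3,1), (3,3), (3,5), (3,7), (4,0), (4,2), (4,4), (4,6), (5,1), (5,3), (5,5), (5,7)}.
So G has 3 subgroups of order 24.

3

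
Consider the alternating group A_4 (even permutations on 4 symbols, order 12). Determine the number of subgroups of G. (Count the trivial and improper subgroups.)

10

|G| = 12, so by Lagrange every subgroup order divides 12. Divisors: 1, 2, 3, 4, 6, 12.
Subgroups by order — order 1: 1; order 2: 3; order 3: 4; order 4: 1; order 6: 0; order 12: 1.
Total: 1 + 3 + 4 + 1 + 0 + 1 = 10.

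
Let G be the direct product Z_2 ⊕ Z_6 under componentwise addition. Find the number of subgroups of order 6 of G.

|G| = 12 and 6 | 12, so subgroups of order 6 are possible by Lagrange.
The subgroups of order 6 are: {(0,0), (0,1), (0,2), (0,3), (0,4), (0,5)}; {(0,0), (0,2), (0,4), (1,0), (1,2), (1,4)}; {(0,0), (0,2), (0,4), (1,1), (1,3), (1,5)}.
So G has 3 subgroups of order 6.

3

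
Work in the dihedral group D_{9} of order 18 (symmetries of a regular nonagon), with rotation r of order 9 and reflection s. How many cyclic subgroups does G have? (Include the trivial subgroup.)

A cyclic subgroup of order d is generated by each of its φ(d) elements of order d, so the cyclic subgroups of order d number (#elements of order d)/φ(d).
Cyclic subgroups by order — order 1: 1; order 2: 9; order 3: 1; order 9: 1.
Total: 12.

12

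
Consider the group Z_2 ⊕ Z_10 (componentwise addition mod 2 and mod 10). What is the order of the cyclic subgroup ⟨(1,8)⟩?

10

The order of (1,8) in Z_2 × Z_10 is lcm(ord(1) in Z_2, ord(8) in Z_10).
ord(1) = 2 and ord(8) = 5, so |⟨(1,8)⟩| = lcm(2, 5) = 10.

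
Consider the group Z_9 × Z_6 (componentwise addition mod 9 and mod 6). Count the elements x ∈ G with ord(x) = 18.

An element (a,b) has order lcm(ord(a), ord(b)); count pairs with lcm equal to 18.
Enumerating gives 18 such elements.

18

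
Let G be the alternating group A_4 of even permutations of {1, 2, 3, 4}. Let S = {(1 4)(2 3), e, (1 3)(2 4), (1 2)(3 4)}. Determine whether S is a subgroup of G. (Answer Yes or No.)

|S| = 4 divides |G| = 12, consistent with Lagrange.
S contains the identity, every element's inverse is in S, and S is closed under ∘: it is a subgroup.

Yes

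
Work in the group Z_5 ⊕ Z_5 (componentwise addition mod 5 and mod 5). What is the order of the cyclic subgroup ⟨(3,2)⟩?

5

The order of (3,2) in Z_5 × Z_5 is lcm(ord(3) in Z_5, ord(2) in Z_5).
ord(3) = 5 and ord(2) = 5, so |⟨(3,2)⟩| = lcm(5, 5) = 5.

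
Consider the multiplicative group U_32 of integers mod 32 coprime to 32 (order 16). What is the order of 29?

8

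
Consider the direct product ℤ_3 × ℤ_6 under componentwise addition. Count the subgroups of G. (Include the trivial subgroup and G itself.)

12

|G| = 18, so by Lagrange every subgroup order divides 18. Divisors: 1, 2, 3, 6, 9, 18.
Subgroups by order — order 1: 1; order 2: 1; order 3: 4; order 6: 4; order 9: 1; order 18: 1.
Total: 1 + 1 + 4 + 4 + 1 + 1 = 12.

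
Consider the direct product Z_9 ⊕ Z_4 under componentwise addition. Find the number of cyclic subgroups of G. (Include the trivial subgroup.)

Group the elements of G by the cyclic subgroup they generate; each cyclic subgroup of order d accounts for φ(d) elements.
Cyclic subgroups by order — order 1: 1; order 2: 1; order 3: 1; order 4: 1; order 6: 1; order 9: 1; order 12: 1; order 18: 1; order 36: 1.
Total: 9.

9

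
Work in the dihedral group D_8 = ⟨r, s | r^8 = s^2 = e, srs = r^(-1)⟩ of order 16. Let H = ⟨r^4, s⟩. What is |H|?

4

|⟨r^4⟩| = 2 and |⟨s⟩| = 2, so |H| is a multiple of lcm(2, 2) = 2 and divides |G| = 16.
Closing under the operation: H = {e, r^4, s, r^4s}, so |H| = 4.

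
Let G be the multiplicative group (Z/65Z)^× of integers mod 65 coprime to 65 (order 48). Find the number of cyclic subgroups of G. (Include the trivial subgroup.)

20

A cyclic subgroup of order d is generated by each of its φ(d) elements of order d, so the cyclic subgroups of order d number (#elements of order d)/φ(d).
Cyclic subgroups by order — order 1: 1; order 2: 3; order 3: 1; order 4: 6; order 6: 3; order 12: 6.
Total: 20.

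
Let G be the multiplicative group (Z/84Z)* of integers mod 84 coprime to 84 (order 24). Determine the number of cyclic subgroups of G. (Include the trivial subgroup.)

16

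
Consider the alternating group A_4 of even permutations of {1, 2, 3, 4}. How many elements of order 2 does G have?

3

The elements of order 2 are: (1 2)(3 4), (1 3)(2 4), (1 4)(2 3).
That's 3.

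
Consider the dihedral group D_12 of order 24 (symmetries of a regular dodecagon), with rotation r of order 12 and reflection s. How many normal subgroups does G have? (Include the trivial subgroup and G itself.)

9

G has 34 subgroups. Checking conjugation-invariance by order — order 1: 1/1 normal; order 2: 1/13 normal; order 3: 1/1 normal; order 4: 1/7 normal; order 6: 1/5 normal; order 8: 0/3 normal; order 12: 3/3 normal; order 24: 1/1 normal.
Total normal subgroups: 9.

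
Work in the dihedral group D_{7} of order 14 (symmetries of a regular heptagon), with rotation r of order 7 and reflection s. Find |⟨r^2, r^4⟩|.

7

|⟨r^2⟩| = 7 and |⟨r^4⟩| = 7, so |H| is a multiple of lcm(7, 7) = 7 and divides |G| = 14.
Closing under the operation: H = {e, r, r^2, r^3, r^4, r^5, r^6}, so |H| = 7.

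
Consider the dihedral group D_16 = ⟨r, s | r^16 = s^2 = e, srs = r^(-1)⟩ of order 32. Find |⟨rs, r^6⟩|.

16

|⟨rs⟩| = 2 and |⟨r^6⟩| = 8, so |H| is a multiple of lcm(2, 8) = 8 and divides |G| = 32.
Closing under the operation: H = {e, r^2, r^4, r^6, r^8, r^10, r^12, r^14, rs, r^3s, r^5s, r^7s, r^9s, r^11s, r^13s, r^15s}, so |H| = 16.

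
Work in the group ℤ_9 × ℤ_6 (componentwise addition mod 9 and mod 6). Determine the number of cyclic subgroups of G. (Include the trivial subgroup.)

16

Each element a generates a cyclic subgroup ⟨a⟩; distinct elements may generate the same one (a cyclic group of order d has φ(d) generators).
Cyclic subgroups by order — order 1: 1; order 2: 1; order 3: 4; order 6: 4; order 9: 3; order 18: 3.
Total: 16.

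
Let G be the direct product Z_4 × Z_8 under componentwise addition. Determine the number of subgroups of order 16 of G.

3

|G| = 32 and 16 | 32, so subgroups of order 16 are possible by Lagrange.
The subgroups of order 16 are: {(0,0), (0,1), (0,2), (0,3), (0,4), (0,5), (0,6), (0,7), (2,0), (2,1), (2,2), (2,3), (2,4), (2,5), (2,6), (2,7)}; {(0,0), (0,2), (0,4), (0,6), (1,0), (1,2), (1,4), (1,6), (2,0), (2,2), (2,4), (2,6), (3,0), (3,2), (3,4), (3,6)}; {(0,0), (0,2), (0,4), (0,6), (1,1), (1,3), (1,5), (1,7), (2,0), (2,2), (2,4), (2,6), (3,1), (3,3), (3,5), (3,7)}.
So G has 3 subgroups of order 16.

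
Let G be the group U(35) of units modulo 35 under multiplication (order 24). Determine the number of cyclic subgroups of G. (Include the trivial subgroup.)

12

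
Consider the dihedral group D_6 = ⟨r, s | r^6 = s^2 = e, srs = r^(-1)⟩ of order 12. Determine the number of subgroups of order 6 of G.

|G| = 12 and 6 | 12, so subgroups of order 6 are possible by Lagrange.
The subgroups of order 6 are: {e, r, r^2, r^3, r^4, r^5}; {e, r^2, r^4, s, r^2s, r^4s}; {e, r^2, r^4, rs, r^3s, r^5s}.
So G has 3 subgroups of order 6.

3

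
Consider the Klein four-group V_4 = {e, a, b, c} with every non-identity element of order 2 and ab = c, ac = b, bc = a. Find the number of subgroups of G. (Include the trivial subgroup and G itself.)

5

|G| = 4, so by Lagrange every subgroup order divides 4. Divisors: 1, 2, 4.
Subgroups by order — order 1: 1; order 2: 3; order 4: 1.
Total: 1 + 3 + 1 = 5.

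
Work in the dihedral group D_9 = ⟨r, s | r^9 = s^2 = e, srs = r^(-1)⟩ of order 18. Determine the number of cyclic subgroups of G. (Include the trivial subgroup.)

12

A cyclic subgroup of order d is generated by each of its φ(d) elements of order d, so the cyclic subgroups of order d number (#elements of order d)/φ(d).
Cyclic subgroups by order — order 1: 1; order 2: 9; order 3: 1; order 9: 1.
Total: 12.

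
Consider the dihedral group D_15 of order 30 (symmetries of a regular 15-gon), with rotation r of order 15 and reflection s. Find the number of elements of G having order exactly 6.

0

No element of G has order 6 (even though 6 | 30).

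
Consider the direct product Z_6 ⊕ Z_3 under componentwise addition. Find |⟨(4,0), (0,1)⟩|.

|⟨(4,0)⟩| = 3 and |⟨(0,1)⟩| = 3, so |H| is a multiple of lcm(3, 3) = 3 and divides |G| = 18.
Closing under the operation: H = {(0,0), (0,1), (0,2), (2,0), (2,1), (2,2), (4,0), (4,1), (4,2)}, so |H| = 9.

9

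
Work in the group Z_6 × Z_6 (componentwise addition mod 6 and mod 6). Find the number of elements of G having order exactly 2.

3

An element (a,b) has order lcm(ord(a), ord(b)); count pairs with lcm equal to 2.
Enumerating gives 3 such elements.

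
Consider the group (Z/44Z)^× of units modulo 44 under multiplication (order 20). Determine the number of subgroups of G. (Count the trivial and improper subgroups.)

|G| = 20, so by Lagrange every subgroup order divides 20. Divisors: 1, 2, 4, 5, 10, 20.
Subgroups by order — order 1: 1; order 2: 3; order 4: 1; order 5: 1; order 10: 3; order 20: 1.
Total: 1 + 3 + 1 + 1 + 3 + 1 = 10.

10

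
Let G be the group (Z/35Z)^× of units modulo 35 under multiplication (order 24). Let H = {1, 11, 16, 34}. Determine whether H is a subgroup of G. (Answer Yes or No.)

No

Closure fails: 16 · 34 = 19 ∉ H. So H is not a subgroup.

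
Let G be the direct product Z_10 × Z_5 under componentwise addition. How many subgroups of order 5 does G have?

6

|G| = 50 and 5 | 50, so subgroups of order 5 are possible by Lagrange.
The subgroups of order 5 are: {(0,0), (0,1), (0,2), (0,3), (0,4)}; {(0,0), (2,0), (4,0), (6,0), (8,0)}; {(0,0), (2,1), (4,2), (6,3), (8,4)}; {(0,0), (2,2), (4,4), (6,1), (8,3)}; … (6 in all).
So G has 6 subgroups of order 5.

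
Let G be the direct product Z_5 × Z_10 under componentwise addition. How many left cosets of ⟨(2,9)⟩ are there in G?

5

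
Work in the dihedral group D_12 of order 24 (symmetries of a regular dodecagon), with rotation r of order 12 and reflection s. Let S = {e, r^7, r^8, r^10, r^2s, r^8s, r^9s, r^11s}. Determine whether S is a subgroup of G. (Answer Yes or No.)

No

r^10 ∈ S but its inverse r^2 ∉ S, so S is not a subgroup.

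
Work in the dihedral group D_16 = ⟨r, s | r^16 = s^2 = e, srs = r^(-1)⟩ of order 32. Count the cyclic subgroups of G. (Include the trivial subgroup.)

Each element a generates a cyclic subgroup ⟨a⟩; distinct elements may generate the same one (a cyclic group of order d has φ(d) generators).
Cyclic subgroups by order — order 1: 1; order 2: 17; order 4: 1; order 8: 1; order 16: 1.
Total: 21.

21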